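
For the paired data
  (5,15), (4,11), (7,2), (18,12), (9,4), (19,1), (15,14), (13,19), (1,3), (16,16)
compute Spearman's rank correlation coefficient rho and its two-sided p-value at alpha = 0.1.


Step 1: Rank x and y separately (midranks; no ties here).
rank(x): 5->3, 4->2, 7->4, 18->9, 9->5, 19->10, 15->7, 13->6, 1->1, 16->8
rank(y): 15->8, 11->5, 2->2, 12->6, 4->4, 1->1, 14->7, 19->10, 3->3, 16->9
Step 2: d_i = R_x(i) - R_y(i); compute d_i^2.
  (3-8)^2=25, (2-5)^2=9, (4-2)^2=4, (9-6)^2=9, (5-4)^2=1, (10-1)^2=81, (7-7)^2=0, (6-10)^2=16, (1-3)^2=4, (8-9)^2=1
sum(d^2) = 150.
Step 3: rho = 1 - 6*150 / (10*(10^2 - 1)) = 1 - 900/990 = 0.090909.
Step 4: Under H0, t = rho * sqrt((n-2)/(1-rho^2)) = 0.2582 ~ t(8).
Step 5: Two-sided p-value from the t-distribution with 8 df = 0.802772.
Step 6: alpha = 0.1. fail to reject H0.

rho = 0.0909, p = 0.802772, fail to reject H0 at alpha = 0.1.


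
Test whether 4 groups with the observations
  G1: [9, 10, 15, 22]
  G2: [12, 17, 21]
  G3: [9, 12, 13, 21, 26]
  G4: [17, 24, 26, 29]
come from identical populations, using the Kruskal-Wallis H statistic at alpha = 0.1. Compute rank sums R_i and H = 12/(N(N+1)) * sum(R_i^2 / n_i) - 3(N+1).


Step 1: Combine all N = 16 observations and assign midranks.
sorted (value, group, rank): (9,G1,1.5), (9,G3,1.5), (10,G1,3), (12,G2,4.5), (12,G3,4.5), (13,G3,6), (15,G1,7), (17,G2,8.5), (17,G4,8.5), (21,G2,10.5), (21,G3,10.5), (22,G1,12), (24,G4,13), (26,G3,14.5), (26,G4,14.5), (29,G4,16)
Step 2: Sum ranks within each group.
R_1 = 23.5 (n_1 = 4)
R_2 = 23.5 (n_2 = 3)
R_3 = 37 (n_3 = 5)
R_4 = 52 (n_4 = 4)
Step 3: H = 12/(N(N+1)) * sum(R_i^2/n_i) - 3(N+1)
     = 12/(16*17) * (23.5^2/4 + 23.5^2/3 + 37^2/5 + 52^2/4) - 3*17
     = 0.044118 * 1271.95 - 51
     = 5.115257.
Step 4: Ties present; correction factor C = 1 - 30/(16^3 - 16) = 0.992647. Corrected H = 5.115257 / 0.992647 = 5.153148.
Step 5: Under H0, H ~ chi^2(3); p-value = 0.160920.
Step 6: alpha = 0.1. fail to reject H0.

H = 5.1531, df = 3, p = 0.160920, fail to reject H0.


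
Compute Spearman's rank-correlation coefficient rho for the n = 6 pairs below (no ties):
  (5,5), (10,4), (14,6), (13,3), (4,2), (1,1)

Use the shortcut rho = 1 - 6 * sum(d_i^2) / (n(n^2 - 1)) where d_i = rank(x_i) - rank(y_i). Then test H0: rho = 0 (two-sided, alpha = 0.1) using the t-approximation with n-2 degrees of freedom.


Step 1: Rank x and y separately (midranks; no ties here).
rank(x): 5->3, 10->4, 14->6, 13->5, 4->2, 1->1
rank(y): 5->5, 4->4, 6->6, 3->3, 2->2, 1->1
Step 2: d_i = R_x(i) - R_y(i); compute d_i^2.
  (3-5)^2=4, (4-4)^2=0, (6-6)^2=0, (5-3)^2=4, (2-2)^2=0, (1-1)^2=0
sum(d^2) = 8.
Step 3: rho = 1 - 6*8 / (6*(6^2 - 1)) = 1 - 48/210 = 0.771429.
Step 4: Under H0, t = rho * sqrt((n-2)/(1-rho^2)) = 2.4247 ~ t(4).
Step 5: Two-sided p-value from the t-distribution with 4 df = 0.072397.
Step 6: alpha = 0.1. reject H0.

rho = 0.7714, p = 0.072397, reject H0 at alpha = 0.1.


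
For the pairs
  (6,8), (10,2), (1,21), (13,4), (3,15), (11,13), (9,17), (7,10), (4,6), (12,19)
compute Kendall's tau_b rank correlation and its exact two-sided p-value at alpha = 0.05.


Step 1: Enumerate the 45 unordered pairs (i,j) with i<j and classify each by sign(x_j-x_i) * sign(y_j-y_i).
  (1,2):dx=+4,dy=-6->D; (1,3):dx=-5,dy=+13->D; (1,4):dx=+7,dy=-4->D; (1,5):dx=-3,dy=+7->D
  (1,6):dx=+5,dy=+5->C; (1,7):dx=+3,dy=+9->C; (1,8):dx=+1,dy=+2->C; (1,9):dx=-2,dy=-2->C
  (1,10):dx=+6,dy=+11->C; (2,3):dx=-9,dy=+19->D; (2,4):dx=+3,dy=+2->C; (2,5):dx=-7,dy=+13->D
  (2,6):dx=+1,dy=+11->C; (2,7):dx=-1,dy=+15->D; (2,8):dx=-3,dy=+8->D; (2,9):dx=-6,dy=+4->D
  (2,10):dx=+2,dy=+17->C; (3,4):dx=+12,dy=-17->D; (3,5):dx=+2,dy=-6->D; (3,6):dx=+10,dy=-8->D
  (3,7):dx=+8,dy=-4->D; (3,8):dx=+6,dy=-11->D; (3,9):dx=+3,dy=-15->D; (3,10):dx=+11,dy=-2->D
  (4,5):dx=-10,dy=+11->D; (4,6):dx=-2,dy=+9->D; (4,7):dx=-4,dy=+13->D; (4,8):dx=-6,dy=+6->D
  (4,9):dx=-9,dy=+2->D; (4,10):dx=-1,dy=+15->D; (5,6):dx=+8,dy=-2->D; (5,7):dx=+6,dy=+2->C
  (5,8):dx=+4,dy=-5->D; (5,9):dx=+1,dy=-9->D; (5,10):dx=+9,dy=+4->C; (6,7):dx=-2,dy=+4->D
  (6,8):dx=-4,dy=-3->C; (6,9):dx=-7,dy=-7->C; (6,10):dx=+1,dy=+6->C; (7,8):dx=-2,dy=-7->C
  (7,9):dx=-5,dy=-11->C; (7,10):dx=+3,dy=+2->C; (8,9):dx=-3,dy=-4->C; (8,10):dx=+5,dy=+9->C
  (9,10):dx=+8,dy=+13->C
Step 2: C = 19, D = 26, total pairs = 45.
Step 3: tau = (C - D)/(n(n-1)/2) = (19 - 26)/45 = -0.155556.
Step 4: Exact two-sided p-value (enumerate n! = 3628800 permutations of y under H0): p = 0.600654.
Step 5: alpha = 0.05. fail to reject H0.

tau_b = -0.1556 (C=19, D=26), p = 0.600654, fail to reject H0.


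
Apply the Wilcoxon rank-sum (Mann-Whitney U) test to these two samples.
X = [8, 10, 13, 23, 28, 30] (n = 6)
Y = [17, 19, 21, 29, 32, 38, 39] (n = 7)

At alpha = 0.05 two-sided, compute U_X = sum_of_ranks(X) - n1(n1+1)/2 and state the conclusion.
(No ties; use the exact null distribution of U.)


Step 1: Combine and sort all 13 observations; assign midranks.
sorted (value, group): (8,X), (10,X), (13,X), (17,Y), (19,Y), (21,Y), (23,X), (28,X), (29,Y), (30,X), (32,Y), (38,Y), (39,Y)
ranks: 8->1, 10->2, 13->3, 17->4, 19->5, 21->6, 23->7, 28->8, 29->9, 30->10, 32->11, 38->12, 39->13
Step 2: Rank sum for X: R1 = 1 + 2 + 3 + 7 + 8 + 10 = 31.
Step 3: U_X = R1 - n1(n1+1)/2 = 31 - 6*7/2 = 31 - 21 = 10.
       U_Y = n1*n2 - U_X = 42 - 10 = 32.
Step 4: No ties, so the exact null distribution of U (based on enumerating the C(13,6) = 1716 equally likely rank assignments) gives the two-sided p-value.
Step 5: p-value = 0.137529; compare to alpha = 0.05. fail to reject H0.

U_X = 10, p = 0.137529, fail to reject H0 at alpha = 0.05.


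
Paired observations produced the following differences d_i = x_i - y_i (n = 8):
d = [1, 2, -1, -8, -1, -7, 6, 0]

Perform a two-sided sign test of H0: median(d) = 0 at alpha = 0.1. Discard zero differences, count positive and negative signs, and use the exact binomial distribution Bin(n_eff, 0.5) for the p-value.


Step 1: Discard zero differences. Original n = 8; n_eff = number of nonzero differences = 7.
Nonzero differences (with sign): +1, +2, -1, -8, -1, -7, +6
Step 2: Count signs: positive = 3, negative = 4.
Step 3: Under H0: P(positive) = 0.5, so the number of positives S ~ Bin(7, 0.5).
Step 4: Two-sided exact p-value = sum of Bin(7,0.5) probabilities at or below the observed probability = 1.000000.
Step 5: alpha = 0.1. fail to reject H0.

n_eff = 7, pos = 3, neg = 4, p = 1.000000, fail to reject H0.


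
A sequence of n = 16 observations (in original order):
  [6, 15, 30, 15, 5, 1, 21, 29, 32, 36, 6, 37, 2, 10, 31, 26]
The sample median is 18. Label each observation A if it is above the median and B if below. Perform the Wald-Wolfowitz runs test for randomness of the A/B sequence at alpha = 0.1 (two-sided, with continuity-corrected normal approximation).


Step 1: Compute median = 18; label A = above, B = below.
Labels in order: BBABBBAAAABABBAA  (n_A = 8, n_B = 8)
Step 2: Count runs R = 8.
Step 3: Under H0 (random ordering), E[R] = 2*n_A*n_B/(n_A+n_B) + 1 = 2*8*8/16 + 1 = 9.0000.
        Var[R] = 2*n_A*n_B*(2*n_A*n_B - n_A - n_B) / ((n_A+n_B)^2 * (n_A+n_B-1)) = 14336/3840 = 3.7333.
        SD[R] = 1.9322.
Step 4: Continuity-corrected z = (R + 0.5 - E[R]) / SD[R] = (8 + 0.5 - 9.0000) / 1.9322 = -0.2588.
Step 5: Two-sided p-value via normal approximation = 2*(1 - Phi(|z|)) = 0.795809.
Step 6: alpha = 0.1. fail to reject H0.

R = 8, z = -0.2588, p = 0.795809, fail to reject H0.


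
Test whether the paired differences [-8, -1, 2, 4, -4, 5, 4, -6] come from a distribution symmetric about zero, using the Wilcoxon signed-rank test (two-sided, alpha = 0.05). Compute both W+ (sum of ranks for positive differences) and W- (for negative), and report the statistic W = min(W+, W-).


Step 1: Drop any zero differences (none here) and take |d_i|.
|d| = [8, 1, 2, 4, 4, 5, 4, 6]
Step 2: Midrank |d_i| (ties get averaged ranks).
ranks: |8|->8, |1|->1, |2|->2, |4|->4, |4|->4, |5|->6, |4|->4, |6|->7
Step 3: Attach original signs; sum ranks with positive sign and with negative sign.
W+ = 2 + 4 + 6 + 4 = 16
W- = 8 + 1 + 4 + 7 = 20
(Check: W+ + W- = 36 should equal n(n+1)/2 = 36.)
Step 4: Test statistic W = min(W+, W-) = 16.
Step 5: Ties in |d|, so use the tie-corrected normal approximation.
        E[W] = n(n+1)/4 = 8*9/4 = 18.
        Tie groups: |d|=4 (t=3); sum(t^3 - t) = 24.
        Var[W] = n(n+1)(2n+1)/24 - sum(t^3-t)/48 = 1224/24 - 24/48 = 50.5.
        z = (W - E[W]) / sqrt(Var[W]) = (16 - 18) / 7.1063 = -0.2814.
        Two-sided p = 2*Phi(z) = 0.778374.
Step 6: alpha = 0.05. fail to reject H0.

W+ = 16, W- = 20, W = min = 16, p = 0.778374, fail to reject H0.


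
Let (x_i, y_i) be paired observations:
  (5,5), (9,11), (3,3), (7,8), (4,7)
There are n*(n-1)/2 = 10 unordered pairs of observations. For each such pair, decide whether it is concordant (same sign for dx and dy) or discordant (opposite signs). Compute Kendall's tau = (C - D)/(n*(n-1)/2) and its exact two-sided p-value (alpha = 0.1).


Step 1: Enumerate the 10 unordered pairs (i,j) with i<j and classify each by sign(x_j-x_i) * sign(y_j-y_i).
  (1,2):dx=+4,dy=+6->C; (1,3):dx=-2,dy=-2->C; (1,4):dx=+2,dy=+3->C; (1,5):dx=-1,dy=+2->D
  (2,3):dx=-6,dy=-8->C; (2,4):dx=-2,dy=-3->C; (2,5):dx=-5,dy=-4->C; (3,4):dx=+4,dy=+5->C
  (3,5):dx=+1,dy=+4->C; (4,5):dx=-3,dy=-1->C
Step 2: C = 9, D = 1, total pairs = 10.
Step 3: tau = (C - D)/(n(n-1)/2) = (9 - 1)/10 = 0.800000.
Step 4: Exact two-sided p-value (enumerate n! = 120 permutations of y under H0): p = 0.083333.
Step 5: alpha = 0.1. reject H0.

tau_b = 0.8000 (C=9, D=1), p = 0.083333, reject H0.


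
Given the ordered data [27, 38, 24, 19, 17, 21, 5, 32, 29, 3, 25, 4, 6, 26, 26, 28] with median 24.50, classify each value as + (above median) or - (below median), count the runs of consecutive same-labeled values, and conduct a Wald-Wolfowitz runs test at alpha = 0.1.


Step 1: Compute median = 24.50; label A = above, B = below.
Labels in order: AABBBBBAABABBAAA  (n_A = 8, n_B = 8)
Step 2: Count runs R = 7.
Step 3: Under H0 (random ordering), E[R] = 2*n_A*n_B/(n_A+n_B) + 1 = 2*8*8/16 + 1 = 9.0000.
        Var[R] = 2*n_A*n_B*(2*n_A*n_B - n_A - n_B) / ((n_A+n_B)^2 * (n_A+n_B-1)) = 14336/3840 = 3.7333.
        SD[R] = 1.9322.
Step 4: Continuity-corrected z = (R + 0.5 - E[R]) / SD[R] = (7 + 0.5 - 9.0000) / 1.9322 = -0.7763.
Step 5: Two-sided p-value via normal approximation = 2*(1 - Phi(|z|)) = 0.437558.
Step 6: alpha = 0.1. fail to reject H0.

R = 7, z = -0.7763, p = 0.437558, fail to reject H0.


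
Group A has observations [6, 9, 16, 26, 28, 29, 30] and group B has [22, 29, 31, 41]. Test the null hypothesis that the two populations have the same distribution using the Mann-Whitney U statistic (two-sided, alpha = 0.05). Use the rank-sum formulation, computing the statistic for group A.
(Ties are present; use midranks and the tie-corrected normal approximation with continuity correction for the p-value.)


Step 1: Combine and sort all 11 observations; assign midranks.
sorted (value, group): (6,X), (9,X), (16,X), (22,Y), (26,X), (28,X), (29,X), (29,Y), (30,X), (31,Y), (41,Y)
ranks: 6->1, 9->2, 16->3, 22->4, 26->5, 28->6, 29->7.5, 29->7.5, 30->9, 31->10, 41->11
Step 2: Rank sum for X: R1 = 1 + 2 + 3 + 5 + 6 + 7.5 + 9 = 33.5.
Step 3: U_X = R1 - n1(n1+1)/2 = 33.5 - 7*8/2 = 33.5 - 28 = 5.5.
       U_Y = n1*n2 - U_X = 28 - 5.5 = 22.5.
Step 4: Ties are present, so use the tie-corrected normal approximation (with continuity correction) for the p-value.
Step 5: p-value = 0.129695; compare to alpha = 0.05. fail to reject H0.

U_X = 5.5, p = 0.129695, fail to reject H0 at alpha = 0.05.


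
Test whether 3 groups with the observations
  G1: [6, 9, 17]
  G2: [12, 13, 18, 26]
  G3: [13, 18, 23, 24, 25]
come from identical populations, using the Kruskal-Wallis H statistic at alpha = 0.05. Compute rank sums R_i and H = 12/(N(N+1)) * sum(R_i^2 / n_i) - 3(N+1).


Step 1: Combine all N = 12 observations and assign midranks.
sorted (value, group, rank): (6,G1,1), (9,G1,2), (12,G2,3), (13,G2,4.5), (13,G3,4.5), (17,G1,6), (18,G2,7.5), (18,G3,7.5), (23,G3,9), (24,G3,10), (25,G3,11), (26,G2,12)
Step 2: Sum ranks within each group.
R_1 = 9 (n_1 = 3)
R_2 = 27 (n_2 = 4)
R_3 = 42 (n_3 = 5)
Step 3: H = 12/(N(N+1)) * sum(R_i^2/n_i) - 3(N+1)
     = 12/(12*13) * (9^2/3 + 27^2/4 + 42^2/5) - 3*13
     = 0.076923 * 562.05 - 39
     = 4.234615.
Step 4: Ties present; correction factor C = 1 - 12/(12^3 - 12) = 0.993007. Corrected H = 4.234615 / 0.993007 = 4.264437.
Step 5: Under H0, H ~ chi^2(2); p-value = 0.118574.
Step 6: alpha = 0.05. fail to reject H0.

H = 4.2644, df = 2, p = 0.118574, fail to reject H0.


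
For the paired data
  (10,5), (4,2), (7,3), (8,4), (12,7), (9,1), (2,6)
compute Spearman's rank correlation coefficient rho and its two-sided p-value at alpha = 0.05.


Step 1: Rank x and y separately (midranks; no ties here).
rank(x): 10->6, 4->2, 7->3, 8->4, 12->7, 9->5, 2->1
rank(y): 5->5, 2->2, 3->3, 4->4, 7->7, 1->1, 6->6
Step 2: d_i = R_x(i) - R_y(i); compute d_i^2.
  (6-5)^2=1, (2-2)^2=0, (3-3)^2=0, (4-4)^2=0, (7-7)^2=0, (5-1)^2=16, (1-6)^2=25
sum(d^2) = 42.
Step 3: rho = 1 - 6*42 / (7*(7^2 - 1)) = 1 - 252/336 = 0.250000.
Step 4: Under H0, t = rho * sqrt((n-2)/(1-rho^2)) = 0.5774 ~ t(5).
Step 5: Two-sided p-value from the t-distribution with 5 df = 0.588724.
Step 6: alpha = 0.05. fail to reject H0.

rho = 0.2500, p = 0.588724, fail to reject H0 at alpha = 0.05.


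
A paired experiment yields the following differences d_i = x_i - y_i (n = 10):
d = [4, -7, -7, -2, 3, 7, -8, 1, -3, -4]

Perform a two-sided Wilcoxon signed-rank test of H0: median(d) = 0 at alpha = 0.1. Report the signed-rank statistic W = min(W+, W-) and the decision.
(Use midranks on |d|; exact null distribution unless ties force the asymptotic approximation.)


Step 1: Drop any zero differences (none here) and take |d_i|.
|d| = [4, 7, 7, 2, 3, 7, 8, 1, 3, 4]
Step 2: Midrank |d_i| (ties get averaged ranks).
ranks: |4|->5.5, |7|->8, |7|->8, |2|->2, |3|->3.5, |7|->8, |8|->10, |1|->1, |3|->3.5, |4|->5.5
Step 3: Attach original signs; sum ranks with positive sign and with negative sign.
W+ = 5.5 + 3.5 + 8 + 1 = 18
W- = 8 + 8 + 2 + 10 + 3.5 + 5.5 = 37
(Check: W+ + W- = 55 should equal n(n+1)/2 = 55.)
Step 4: Test statistic W = min(W+, W-) = 18.
Step 5: Ties in |d|, so use the tie-corrected normal approximation.
        E[W] = n(n+1)/4 = 10*11/4 = 27.5.
        Tie groups: |d|=3 (t=2), |d|=4 (t=2), |d|=7 (t=3); sum(t^3 - t) = 36.
        Var[W] = n(n+1)(2n+1)/24 - sum(t^3-t)/48 = 2310/24 - 36/48 = 95.5.
        z = (W - E[W]) / sqrt(Var[W]) = (18 - 27.5) / 9.7724 = -0.9721.
        Two-sided p = 2*Phi(z) = 0.330989.
Step 6: alpha = 0.1. fail to reject H0.

W+ = 18, W- = 37, W = min = 18, p = 0.330989, fail to reject H0.


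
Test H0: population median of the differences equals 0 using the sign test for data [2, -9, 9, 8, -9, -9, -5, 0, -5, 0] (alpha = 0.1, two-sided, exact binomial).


Step 1: Discard zero differences. Original n = 10; n_eff = number of nonzero differences = 8.
Nonzero differences (with sign): +2, -9, +9, +8, -9, -9, -5, -5
Step 2: Count signs: positive = 3, negative = 5.
Step 3: Under H0: P(positive) = 0.5, so the number of positives S ~ Bin(8, 0.5).
Step 4: Two-sided exact p-value = sum of Bin(8,0.5) probabilities at or below the observed probability = 0.726562.
Step 5: alpha = 0.1. fail to reject H0.

n_eff = 8, pos = 3, neg = 5, p = 0.726562, fail to reject H0.


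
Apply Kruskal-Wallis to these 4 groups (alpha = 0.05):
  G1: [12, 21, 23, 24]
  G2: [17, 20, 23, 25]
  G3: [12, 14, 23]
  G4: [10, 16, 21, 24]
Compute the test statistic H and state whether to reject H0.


Step 1: Combine all N = 15 observations and assign midranks.
sorted (value, group, rank): (10,G4,1), (12,G1,2.5), (12,G3,2.5), (14,G3,4), (16,G4,5), (17,G2,6), (20,G2,7), (21,G1,8.5), (21,G4,8.5), (23,G1,11), (23,G2,11), (23,G3,11), (24,G1,13.5), (24,G4,13.5), (25,G2,15)
Step 2: Sum ranks within each group.
R_1 = 35.5 (n_1 = 4)
R_2 = 39 (n_2 = 4)
R_3 = 17.5 (n_3 = 3)
R_4 = 28 (n_4 = 4)
Step 3: H = 12/(N(N+1)) * sum(R_i^2/n_i) - 3(N+1)
     = 12/(15*16) * (35.5^2/4 + 39^2/4 + 17.5^2/3 + 28^2/4) - 3*16
     = 0.050000 * 993.396 - 48
     = 1.669792.
Step 4: Ties present; correction factor C = 1 - 42/(15^3 - 15) = 0.987500. Corrected H = 1.669792 / 0.987500 = 1.690928.
Step 5: Under H0, H ~ chi^2(3); p-value = 0.638953.
Step 6: alpha = 0.05. fail to reject H0.

H = 1.6909, df = 3, p = 0.638953, fail to reject H0.


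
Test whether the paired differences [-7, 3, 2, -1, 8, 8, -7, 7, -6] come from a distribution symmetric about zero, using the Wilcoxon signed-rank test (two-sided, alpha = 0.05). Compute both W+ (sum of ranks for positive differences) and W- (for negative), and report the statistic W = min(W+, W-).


Step 1: Drop any zero differences (none here) and take |d_i|.
|d| = [7, 3, 2, 1, 8, 8, 7, 7, 6]
Step 2: Midrank |d_i| (ties get averaged ranks).
ranks: |7|->6, |3|->3, |2|->2, |1|->1, |8|->8.5, |8|->8.5, |7|->6, |7|->6, |6|->4
Step 3: Attach original signs; sum ranks with positive sign and with negative sign.
W+ = 3 + 2 + 8.5 + 8.5 + 6 = 28
W- = 6 + 1 + 6 + 4 = 17
(Check: W+ + W- = 45 should equal n(n+1)/2 = 45.)
Step 4: Test statistic W = min(W+, W-) = 17.
Step 5: Ties in |d|, so use the tie-corrected normal approximation.
        E[W] = n(n+1)/4 = 9*10/4 = 22.5.
        Tie groups: |d|=7 (t=3), |d|=8 (t=2); sum(t^3 - t) = 30.
        Var[W] = n(n+1)(2n+1)/24 - sum(t^3-t)/48 = 1710/24 - 30/48 = 70.625.
        z = (W - E[W]) / sqrt(Var[W]) = (17 - 22.5) / 8.4039 = -0.6545.
        Two-sided p = 2*Phi(z) = 0.512815.
Step 6: alpha = 0.05. fail to reject H0.

W+ = 28, W- = 17, W = min = 17, p = 0.512815, fail to reject H0.


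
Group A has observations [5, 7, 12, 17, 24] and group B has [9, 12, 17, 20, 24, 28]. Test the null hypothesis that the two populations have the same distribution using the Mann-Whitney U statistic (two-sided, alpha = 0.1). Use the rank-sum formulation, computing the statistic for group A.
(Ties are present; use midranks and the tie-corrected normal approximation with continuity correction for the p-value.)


Step 1: Combine and sort all 11 observations; assign midranks.
sorted (value, group): (5,X), (7,X), (9,Y), (12,X), (12,Y), (17,X), (17,Y), (20,Y), (24,X), (24,Y), (28,Y)
ranks: 5->1, 7->2, 9->3, 12->4.5, 12->4.5, 17->6.5, 17->6.5, 20->8, 24->9.5, 24->9.5, 28->11
Step 2: Rank sum for X: R1 = 1 + 2 + 4.5 + 6.5 + 9.5 = 23.5.
Step 3: U_X = R1 - n1(n1+1)/2 = 23.5 - 5*6/2 = 23.5 - 15 = 8.5.
       U_Y = n1*n2 - U_X = 30 - 8.5 = 21.5.
Step 4: Ties are present, so use the tie-corrected normal approximation (with continuity correction) for the p-value.
Step 5: p-value = 0.270031; compare to alpha = 0.1. fail to reject H0.

U_X = 8.5, p = 0.270031, fail to reject H0 at alpha = 0.1.


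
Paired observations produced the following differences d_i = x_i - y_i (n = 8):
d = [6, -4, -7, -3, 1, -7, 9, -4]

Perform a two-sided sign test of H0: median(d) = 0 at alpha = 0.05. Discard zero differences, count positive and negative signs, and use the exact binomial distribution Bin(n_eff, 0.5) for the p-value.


Step 1: Discard zero differences. Original n = 8; n_eff = number of nonzero differences = 8.
Nonzero differences (with sign): +6, -4, -7, -3, +1, -7, +9, -4
Step 2: Count signs: positive = 3, negative = 5.
Step 3: Under H0: P(positive) = 0.5, so the number of positives S ~ Bin(8, 0.5).
Step 4: Two-sided exact p-value = sum of Bin(8,0.5) probabilities at or below the observed probability = 0.726562.
Step 5: alpha = 0.05. fail to reject H0.

n_eff = 8, pos = 3, neg = 5, p = 0.726562, fail to reject H0.


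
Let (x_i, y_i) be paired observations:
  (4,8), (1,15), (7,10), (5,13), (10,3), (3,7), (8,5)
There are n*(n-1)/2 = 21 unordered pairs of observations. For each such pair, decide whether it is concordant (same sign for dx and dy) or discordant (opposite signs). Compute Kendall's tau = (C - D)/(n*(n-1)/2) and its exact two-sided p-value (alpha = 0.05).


Step 1: Enumerate the 21 unordered pairs (i,j) with i<j and classify each by sign(x_j-x_i) * sign(y_j-y_i).
  (1,2):dx=-3,dy=+7->D; (1,3):dx=+3,dy=+2->C; (1,4):dx=+1,dy=+5->C; (1,5):dx=+6,dy=-5->D
  (1,6):dx=-1,dy=-1->C; (1,7):dx=+4,dy=-3->D; (2,3):dx=+6,dy=-5->D; (2,4):dx=+4,dy=-2->D
  (2,5):dx=+9,dy=-12->D; (2,6):dx=+2,dy=-8->D; (2,7):dx=+7,dy=-10->D; (3,4):dx=-2,dy=+3->D
  (3,5):dx=+3,dy=-7->D; (3,6):dx=-4,dy=-3->C; (3,7):dx=+1,dy=-5->D; (4,5):dx=+5,dy=-10->D
  (4,6):dx=-2,dy=-6->C; (4,7):dx=+3,dy=-8->D; (5,6):dx=-7,dy=+4->D; (5,7):dx=-2,dy=+2->D
  (6,7):dx=+5,dy=-2->D
Step 2: C = 5, D = 16, total pairs = 21.
Step 3: tau = (C - D)/(n(n-1)/2) = (5 - 16)/21 = -0.523810.
Step 4: Exact two-sided p-value (enumerate n! = 5040 permutations of y under H0): p = 0.136111.
Step 5: alpha = 0.05. fail to reject H0.

tau_b = -0.5238 (C=5, D=16), p = 0.136111, fail to reject H0.


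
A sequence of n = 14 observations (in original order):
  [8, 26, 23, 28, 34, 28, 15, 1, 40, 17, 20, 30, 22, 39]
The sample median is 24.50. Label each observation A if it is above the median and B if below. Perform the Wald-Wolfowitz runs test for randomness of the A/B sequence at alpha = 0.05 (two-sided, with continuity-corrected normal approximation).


Step 1: Compute median = 24.50; label A = above, B = below.
Labels in order: BABAAABBABBABA  (n_A = 7, n_B = 7)
Step 2: Count runs R = 10.
Step 3: Under H0 (random ordering), E[R] = 2*n_A*n_B/(n_A+n_B) + 1 = 2*7*7/14 + 1 = 8.0000.
        Var[R] = 2*n_A*n_B*(2*n_A*n_B - n_A - n_B) / ((n_A+n_B)^2 * (n_A+n_B-1)) = 8232/2548 = 3.2308.
        SD[R] = 1.7974.
Step 4: Continuity-corrected z = (R - 0.5 - E[R]) / SD[R] = (10 - 0.5 - 8.0000) / 1.7974 = 0.8345.
Step 5: Two-sided p-value via normal approximation = 2*(1 - Phi(|z|)) = 0.403986.
Step 6: alpha = 0.05. fail to reject H0.

R = 10, z = 0.8345, p = 0.403986, fail to reject H0.


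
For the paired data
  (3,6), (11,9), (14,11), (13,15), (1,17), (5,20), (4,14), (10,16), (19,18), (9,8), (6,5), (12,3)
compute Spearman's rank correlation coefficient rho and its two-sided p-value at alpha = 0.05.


Step 1: Rank x and y separately (midranks; no ties here).
rank(x): 3->2, 11->8, 14->11, 13->10, 1->1, 5->4, 4->3, 10->7, 19->12, 9->6, 6->5, 12->9
rank(y): 6->3, 9->5, 11->6, 15->8, 17->10, 20->12, 14->7, 16->9, 18->11, 8->4, 5->2, 3->1
Step 2: d_i = R_x(i) - R_y(i); compute d_i^2.
  (2-3)^2=1, (8-5)^2=9, (11-6)^2=25, (10-8)^2=4, (1-10)^2=81, (4-12)^2=64, (3-7)^2=16, (7-9)^2=4, (12-11)^2=1, (6-4)^2=4, (5-2)^2=9, (9-1)^2=64
sum(d^2) = 282.
Step 3: rho = 1 - 6*282 / (12*(12^2 - 1)) = 1 - 1692/1716 = 0.013986.
Step 4: Under H0, t = rho * sqrt((n-2)/(1-rho^2)) = 0.0442 ~ t(10).
Step 5: Two-sided p-value from the t-distribution with 10 df = 0.965590.
Step 6: alpha = 0.05. fail to reject H0.

rho = 0.0140, p = 0.965590, fail to reject H0 at alpha = 0.05.


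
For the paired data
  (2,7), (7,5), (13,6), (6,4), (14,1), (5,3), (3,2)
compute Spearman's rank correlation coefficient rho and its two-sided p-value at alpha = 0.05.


Step 1: Rank x and y separately (midranks; no ties here).
rank(x): 2->1, 7->5, 13->6, 6->4, 14->7, 5->3, 3->2
rank(y): 7->7, 5->5, 6->6, 4->4, 1->1, 3->3, 2->2
Step 2: d_i = R_x(i) - R_y(i); compute d_i^2.
  (1-7)^2=36, (5-5)^2=0, (6-6)^2=0, (4-4)^2=0, (7-1)^2=36, (3-3)^2=0, (2-2)^2=0
sum(d^2) = 72.
Step 3: rho = 1 - 6*72 / (7*(7^2 - 1)) = 1 - 432/336 = -0.285714.
Step 4: Under H0, t = rho * sqrt((n-2)/(1-rho^2)) = -0.6667 ~ t(5).
Step 5: Two-sided p-value from the t-distribution with 5 df = 0.534509.
Step 6: alpha = 0.05. fail to reject H0.

rho = -0.2857, p = 0.534509, fail to reject H0 at alpha = 0.05.


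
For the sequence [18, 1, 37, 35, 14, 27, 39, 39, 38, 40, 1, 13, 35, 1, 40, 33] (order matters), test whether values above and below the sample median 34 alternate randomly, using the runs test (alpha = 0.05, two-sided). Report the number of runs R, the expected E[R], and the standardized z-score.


Step 1: Compute median = 34; label A = above, B = below.
Labels in order: BBAABBAAAABBABAB  (n_A = 8, n_B = 8)
Step 2: Count runs R = 9.
Step 3: Under H0 (random ordering), E[R] = 2*n_A*n_B/(n_A+n_B) + 1 = 2*8*8/16 + 1 = 9.0000.
        Var[R] = 2*n_A*n_B*(2*n_A*n_B - n_A - n_B) / ((n_A+n_B)^2 * (n_A+n_B-1)) = 14336/3840 = 3.7333.
        SD[R] = 1.9322.
Step 4: R = E[R], so z = 0 with no continuity correction.
Step 5: Two-sided p-value via normal approximation = 2*(1 - Phi(|z|)) = 1.000000.
Step 6: alpha = 0.05. fail to reject H0.

R = 9, z = 0.0000, p = 1.000000, fail to reject H0.


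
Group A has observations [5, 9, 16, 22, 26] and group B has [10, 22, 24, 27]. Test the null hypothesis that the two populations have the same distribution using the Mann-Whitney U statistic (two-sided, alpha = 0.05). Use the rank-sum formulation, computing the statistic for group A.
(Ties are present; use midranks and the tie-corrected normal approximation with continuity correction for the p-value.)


Step 1: Combine and sort all 9 observations; assign midranks.
sorted (value, group): (5,X), (9,X), (10,Y), (16,X), (22,X), (22,Y), (24,Y), (26,X), (27,Y)
ranks: 5->1, 9->2, 10->3, 16->4, 22->5.5, 22->5.5, 24->7, 26->8, 27->9
Step 2: Rank sum for X: R1 = 1 + 2 + 4 + 5.5 + 8 = 20.5.
Step 3: U_X = R1 - n1(n1+1)/2 = 20.5 - 5*6/2 = 20.5 - 15 = 5.5.
       U_Y = n1*n2 - U_X = 20 - 5.5 = 14.5.
Step 4: Ties are present, so use the tie-corrected normal approximation (with continuity correction) for the p-value.
Step 5: p-value = 0.325163; compare to alpha = 0.05. fail to reject H0.

U_X = 5.5, p = 0.325163, fail to reject H0 at alpha = 0.05.


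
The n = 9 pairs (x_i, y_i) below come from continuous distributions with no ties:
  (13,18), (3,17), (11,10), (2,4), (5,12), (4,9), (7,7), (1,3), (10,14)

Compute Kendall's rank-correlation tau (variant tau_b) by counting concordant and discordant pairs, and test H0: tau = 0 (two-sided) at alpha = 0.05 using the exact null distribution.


Step 1: Enumerate the 36 unordered pairs (i,j) with i<j and classify each by sign(x_j-x_i) * sign(y_j-y_i).
  (1,2):dx=-10,dy=-1->C; (1,3):dx=-2,dy=-8->C; (1,4):dx=-11,dy=-14->C; (1,5):dx=-8,dy=-6->C
  (1,6):dx=-9,dy=-9->C; (1,7):dx=-6,dy=-11->C; (1,8):dx=-12,dy=-15->C; (1,9):dx=-3,dy=-4->C
  (2,3):dx=+8,dy=-7->D; (2,4):dx=-1,dy=-13->C; (2,5):dx=+2,dy=-5->D; (2,6):dx=+1,dy=-8->D
  (2,7):dx=+4,dy=-10->D; (2,8):dx=-2,dy=-14->C; (2,9):dx=+7,dy=-3->D; (3,4):dx=-9,dy=-6->C
  (3,5):dx=-6,dy=+2->D; (3,6):dx=-7,dy=-1->C; (3,7):dx=-4,dy=-3->C; (3,8):dx=-10,dy=-7->C
  (3,9):dx=-1,dy=+4->D; (4,5):dx=+3,dy=+8->C; (4,6):dx=+2,dy=+5->C; (4,7):dx=+5,dy=+3->C
  (4,8):dx=-1,dy=-1->C; (4,9):dx=+8,dy=+10->C; (5,6):dx=-1,dy=-3->C; (5,7):dx=+2,dy=-5->D
  (5,8):dx=-4,dy=-9->C; (5,9):dx=+5,dy=+2->C; (6,7):dx=+3,dy=-2->D; (6,8):dx=-3,dy=-6->C
  (6,9):dx=+6,dy=+5->C; (7,8):dx=-6,dy=-4->C; (7,9):dx=+3,dy=+7->C; (8,9):dx=+9,dy=+11->C
Step 2: C = 27, D = 9, total pairs = 36.
Step 3: tau = (C - D)/(n(n-1)/2) = (27 - 9)/36 = 0.500000.
Step 4: Exact two-sided p-value (enumerate n! = 362880 permutations of y under H0): p = 0.075176.
Step 5: alpha = 0.05. fail to reject H0.

tau_b = 0.5000 (C=27, D=9), p = 0.075176, fail to reject H0.


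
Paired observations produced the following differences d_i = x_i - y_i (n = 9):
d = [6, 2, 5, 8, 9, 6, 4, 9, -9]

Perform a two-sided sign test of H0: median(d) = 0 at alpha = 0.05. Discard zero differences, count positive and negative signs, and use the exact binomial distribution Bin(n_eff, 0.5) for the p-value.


Step 1: Discard zero differences. Original n = 9; n_eff = number of nonzero differences = 9.
Nonzero differences (with sign): +6, +2, +5, +8, +9, +6, +4, +9, -9
Step 2: Count signs: positive = 8, negative = 1.
Step 3: Under H0: P(positive) = 0.5, so the number of positives S ~ Bin(9, 0.5).
Step 4: Two-sided exact p-value = sum of Bin(9,0.5) probabilities at or below the observed probability = 0.039062.
Step 5: alpha = 0.05. reject H0.

n_eff = 9, pos = 8, neg = 1, p = 0.039062, reject H0.


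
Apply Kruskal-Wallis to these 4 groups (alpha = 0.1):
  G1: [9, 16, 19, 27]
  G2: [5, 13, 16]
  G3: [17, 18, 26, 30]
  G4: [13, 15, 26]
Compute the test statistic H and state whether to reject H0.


Step 1: Combine all N = 14 observations and assign midranks.
sorted (value, group, rank): (5,G2,1), (9,G1,2), (13,G2,3.5), (13,G4,3.5), (15,G4,5), (16,G1,6.5), (16,G2,6.5), (17,G3,8), (18,G3,9), (19,G1,10), (26,G3,11.5), (26,G4,11.5), (27,G1,13), (30,G3,14)
Step 2: Sum ranks within each group.
R_1 = 31.5 (n_1 = 4)
R_2 = 11 (n_2 = 3)
R_3 = 42.5 (n_3 = 4)
R_4 = 20 (n_4 = 3)
Step 3: H = 12/(N(N+1)) * sum(R_i^2/n_i) - 3(N+1)
     = 12/(14*15) * (31.5^2/4 + 11^2/3 + 42.5^2/4 + 20^2/3) - 3*15
     = 0.057143 * 873.292 - 45
     = 4.902381.
Step 4: Ties present; correction factor C = 1 - 18/(14^3 - 14) = 0.993407. Corrected H = 4.902381 / 0.993407 = 4.934919.
Step 5: Under H0, H ~ chi^2(3); p-value = 0.176625.
Step 6: alpha = 0.1. fail to reject H0.

H = 4.9349, df = 3, p = 0.176625, fail to reject H0.


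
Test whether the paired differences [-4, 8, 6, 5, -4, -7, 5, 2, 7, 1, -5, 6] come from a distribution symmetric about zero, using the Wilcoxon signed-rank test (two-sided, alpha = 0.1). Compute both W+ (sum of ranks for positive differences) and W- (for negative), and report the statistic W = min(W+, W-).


Step 1: Drop any zero differences (none here) and take |d_i|.
|d| = [4, 8, 6, 5, 4, 7, 5, 2, 7, 1, 5, 6]
Step 2: Midrank |d_i| (ties get averaged ranks).
ranks: |4|->3.5, |8|->12, |6|->8.5, |5|->6, |4|->3.5, |7|->10.5, |5|->6, |2|->2, |7|->10.5, |1|->1, |5|->6, |6|->8.5
Step 3: Attach original signs; sum ranks with positive sign and with negative sign.
W+ = 12 + 8.5 + 6 + 6 + 2 + 10.5 + 1 + 8.5 = 54.5
W- = 3.5 + 3.5 + 10.5 + 6 = 23.5
(Check: W+ + W- = 78 should equal n(n+1)/2 = 78.)
Step 4: Test statistic W = min(W+, W-) = 23.5.
Step 5: Ties in |d|, so use the tie-corrected normal approximation.
        E[W] = n(n+1)/4 = 12*13/4 = 39.
        Tie groups: |d|=4 (t=2), |d|=5 (t=3), |d|=6 (t=2), |d|=7 (t=2); sum(t^3 - t) = 42.
        Var[W] = n(n+1)(2n+1)/24 - sum(t^3-t)/48 = 3900/24 - 42/48 = 161.625.
        z = (W - E[W]) / sqrt(Var[W]) = (23.5 - 39) / 12.7132 = -1.2192.
        Two-sided p = 2*Phi(z) = 0.222766.
Step 6: alpha = 0.1. fail to reject H0.

W+ = 54.5, W- = 23.5, W = min = 23.5, p = 0.222766, fail to reject H0.


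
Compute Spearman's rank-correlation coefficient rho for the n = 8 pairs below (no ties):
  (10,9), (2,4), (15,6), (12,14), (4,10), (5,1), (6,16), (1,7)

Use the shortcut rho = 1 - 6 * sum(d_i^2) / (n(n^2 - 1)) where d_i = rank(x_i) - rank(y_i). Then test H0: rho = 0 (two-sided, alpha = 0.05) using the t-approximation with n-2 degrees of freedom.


Step 1: Rank x and y separately (midranks; no ties here).
rank(x): 10->6, 2->2, 15->8, 12->7, 4->3, 5->4, 6->5, 1->1
rank(y): 9->5, 4->2, 6->3, 14->7, 10->6, 1->1, 16->8, 7->4
Step 2: d_i = R_x(i) - R_y(i); compute d_i^2.
  (6-5)^2=1, (2-2)^2=0, (8-3)^2=25, (7-7)^2=0, (3-6)^2=9, (4-1)^2=9, (5-8)^2=9, (1-4)^2=9
sum(d^2) = 62.
Step 3: rho = 1 - 6*62 / (8*(8^2 - 1)) = 1 - 372/504 = 0.261905.
Step 4: Under H0, t = rho * sqrt((n-2)/(1-rho^2)) = 0.6647 ~ t(6).
Step 5: Two-sided p-value from the t-distribution with 6 df = 0.530923.
Step 6: alpha = 0.05. fail to reject H0.

rho = 0.2619, p = 0.530923, fail to reject H0 at alpha = 0.05.


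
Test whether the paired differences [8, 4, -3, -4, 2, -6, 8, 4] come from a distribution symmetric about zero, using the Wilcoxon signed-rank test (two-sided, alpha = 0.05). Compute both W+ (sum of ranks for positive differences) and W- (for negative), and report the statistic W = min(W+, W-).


Step 1: Drop any zero differences (none here) and take |d_i|.
|d| = [8, 4, 3, 4, 2, 6, 8, 4]
Step 2: Midrank |d_i| (ties get averaged ranks).
ranks: |8|->7.5, |4|->4, |3|->2, |4|->4, |2|->1, |6|->6, |8|->7.5, |4|->4
Step 3: Attach original signs; sum ranks with positive sign and with negative sign.
W+ = 7.5 + 4 + 1 + 7.5 + 4 = 24
W- = 2 + 4 + 6 = 12
(Check: W+ + W- = 36 should equal n(n+1)/2 = 36.)
Step 4: Test statistic W = min(W+, W-) = 12.
Step 5: Ties in |d|, so use the tie-corrected normal approximation.
        E[W] = n(n+1)/4 = 8*9/4 = 18.
        Tie groups: |d|=4 (t=3), |d|=8 (t=2); sum(t^3 - t) = 30.
        Var[W] = n(n+1)(2n+1)/24 - sum(t^3-t)/48 = 1224/24 - 30/48 = 50.375.
        z = (W - E[W]) / sqrt(Var[W]) = (12 - 18) / 7.0975 = -0.8454.
        Two-sided p = 2*Phi(z) = 0.397908.
Step 6: alpha = 0.05. fail to reject H0.

W+ = 24, W- = 12, W = min = 12, p = 0.397908, fail to reject H0.


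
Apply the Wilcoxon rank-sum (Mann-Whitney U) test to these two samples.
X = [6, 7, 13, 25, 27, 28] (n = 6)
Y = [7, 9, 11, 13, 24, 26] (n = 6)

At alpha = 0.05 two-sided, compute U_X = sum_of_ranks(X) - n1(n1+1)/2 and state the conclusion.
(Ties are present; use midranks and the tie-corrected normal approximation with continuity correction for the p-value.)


Step 1: Combine and sort all 12 observations; assign midranks.
sorted (value, group): (6,X), (7,X), (7,Y), (9,Y), (11,Y), (13,X), (13,Y), (24,Y), (25,X), (26,Y), (27,X), (28,X)
ranks: 6->1, 7->2.5, 7->2.5, 9->4, 11->5, 13->6.5, 13->6.5, 24->8, 25->9, 26->10, 27->11, 28->12
Step 2: Rank sum for X: R1 = 1 + 2.5 + 6.5 + 9 + 11 + 12 = 42.
Step 3: U_X = R1 - n1(n1+1)/2 = 42 - 6*7/2 = 42 - 21 = 21.
       U_Y = n1*n2 - U_X = 36 - 21 = 15.
Step 4: Ties are present, so use the tie-corrected normal approximation (with continuity correction) for the p-value.
Step 5: p-value = 0.687885; compare to alpha = 0.05. fail to reject H0.

U_X = 21, p = 0.687885, fail to reject H0 at alpha = 0.05.


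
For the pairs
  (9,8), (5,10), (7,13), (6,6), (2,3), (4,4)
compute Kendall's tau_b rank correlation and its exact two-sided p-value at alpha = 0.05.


Step 1: Enumerate the 15 unordered pairs (i,j) with i<j and classify each by sign(x_j-x_i) * sign(y_j-y_i).
  (1,2):dx=-4,dy=+2->D; (1,3):dx=-2,dy=+5->D; (1,4):dx=-3,dy=-2->C; (1,5):dx=-7,dy=-5->C
  (1,6):dx=-5,dy=-4->C; (2,3):dx=+2,dy=+3->C; (2,4):dx=+1,dy=-4->D; (2,5):dx=-3,dy=-7->C
  (2,6):dx=-1,dy=-6->C; (3,4):dx=-1,dy=-7->C; (3,5):dx=-5,dy=-10->C; (3,6):dx=-3,dy=-9->C
  (4,5):dx=-4,dy=-3->C; (4,6):dx=-2,dy=-2->C; (5,6):dx=+2,dy=+1->C
Step 2: C = 12, D = 3, total pairs = 15.
Step 3: tau = (C - D)/(n(n-1)/2) = (12 - 3)/15 = 0.600000.
Step 4: Exact two-sided p-value (enumerate n! = 720 permutations of y under H0): p = 0.136111.
Step 5: alpha = 0.05. fail to reject H0.

tau_b = 0.6000 (C=12, D=3), p = 0.136111, fail to reject H0.


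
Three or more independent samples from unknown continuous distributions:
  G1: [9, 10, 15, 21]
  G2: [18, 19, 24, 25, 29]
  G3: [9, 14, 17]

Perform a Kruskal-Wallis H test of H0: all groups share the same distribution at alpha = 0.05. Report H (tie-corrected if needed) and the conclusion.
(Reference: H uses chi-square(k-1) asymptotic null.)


Step 1: Combine all N = 12 observations and assign midranks.
sorted (value, group, rank): (9,G1,1.5), (9,G3,1.5), (10,G1,3), (14,G3,4), (15,G1,5), (17,G3,6), (18,G2,7), (19,G2,8), (21,G1,9), (24,G2,10), (25,G2,11), (29,G2,12)
Step 2: Sum ranks within each group.
R_1 = 18.5 (n_1 = 4)
R_2 = 48 (n_2 = 5)
R_3 = 11.5 (n_3 = 3)
Step 3: H = 12/(N(N+1)) * sum(R_i^2/n_i) - 3(N+1)
     = 12/(12*13) * (18.5^2/4 + 48^2/5 + 11.5^2/3) - 3*13
     = 0.076923 * 590.446 - 39
     = 6.418910.
Step 4: Ties present; correction factor C = 1 - 6/(12^3 - 12) = 0.996503. Corrected H = 6.418910 / 0.996503 = 6.441433.
Step 5: Under H0, H ~ chi^2(2); p-value = 0.039926.
Step 6: alpha = 0.05. reject H0.

H = 6.4414, df = 2, p = 0.039926, reject H0.


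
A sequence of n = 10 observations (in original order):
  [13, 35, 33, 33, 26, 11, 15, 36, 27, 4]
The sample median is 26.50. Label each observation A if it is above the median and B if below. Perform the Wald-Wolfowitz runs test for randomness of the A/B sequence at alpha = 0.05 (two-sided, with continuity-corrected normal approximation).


Step 1: Compute median = 26.50; label A = above, B = below.
Labels in order: BAAABBBAAB  (n_A = 5, n_B = 5)
Step 2: Count runs R = 5.
Step 3: Under H0 (random ordering), E[R] = 2*n_A*n_B/(n_A+n_B) + 1 = 2*5*5/10 + 1 = 6.0000.
        Var[R] = 2*n_A*n_B*(2*n_A*n_B - n_A - n_B) / ((n_A+n_B)^2 * (n_A+n_B-1)) = 2000/900 = 2.2222.
        SD[R] = 1.4907.
Step 4: Continuity-corrected z = (R + 0.5 - E[R]) / SD[R] = (5 + 0.5 - 6.0000) / 1.4907 = -0.3354.
Step 5: Two-sided p-value via normal approximation = 2*(1 - Phi(|z|)) = 0.737316.
Step 6: alpha = 0.05. fail to reject H0.

R = 5, z = -0.3354, p = 0.737316, fail to reject H0.


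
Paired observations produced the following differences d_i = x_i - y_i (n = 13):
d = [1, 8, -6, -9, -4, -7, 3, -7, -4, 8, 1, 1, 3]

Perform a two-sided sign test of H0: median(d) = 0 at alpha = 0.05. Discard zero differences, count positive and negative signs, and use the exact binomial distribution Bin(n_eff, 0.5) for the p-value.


Step 1: Discard zero differences. Original n = 13; n_eff = number of nonzero differences = 13.
Nonzero differences (with sign): +1, +8, -6, -9, -4, -7, +3, -7, -4, +8, +1, +1, +3
Step 2: Count signs: positive = 7, negative = 6.
Step 3: Under H0: P(positive) = 0.5, so the number of positives S ~ Bin(13, 0.5).
Step 4: Two-sided exact p-value = sum of Bin(13,0.5) probabilities at or below the observed probability = 1.000000.
Step 5: alpha = 0.05. fail to reject H0.

n_eff = 13, pos = 7, neg = 6, p = 1.000000, fail to reject H0.


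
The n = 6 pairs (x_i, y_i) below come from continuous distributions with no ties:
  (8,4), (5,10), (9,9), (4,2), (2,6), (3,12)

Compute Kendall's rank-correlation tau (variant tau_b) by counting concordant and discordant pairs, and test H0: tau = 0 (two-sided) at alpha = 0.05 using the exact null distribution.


Step 1: Enumerate the 15 unordered pairs (i,j) with i<j and classify each by sign(x_j-x_i) * sign(y_j-y_i).
  (1,2):dx=-3,dy=+6->D; (1,3):dx=+1,dy=+5->C; (1,4):dx=-4,dy=-2->C; (1,5):dx=-6,dy=+2->D
  (1,6):dx=-5,dy=+8->D; (2,3):dx=+4,dy=-1->D; (2,4):dx=-1,dy=-8->C; (2,5):dx=-3,dy=-4->C
  (2,6):dx=-2,dy=+2->D; (3,4):dx=-5,dy=-7->C; (3,5):dx=-7,dy=-3->C; (3,6):dx=-6,dy=+3->D
  (4,5):dx=-2,dy=+4->D; (4,6):dx=-1,dy=+10->D; (5,6):dx=+1,dy=+6->C
Step 2: C = 7, D = 8, total pairs = 15.
Step 3: tau = (C - D)/(n(n-1)/2) = (7 - 8)/15 = -0.066667.
Step 4: Exact two-sided p-value (enumerate n! = 720 permutations of y under H0): p = 1.000000.
Step 5: alpha = 0.05. fail to reject H0.

tau_b = -0.0667 (C=7, D=8), p = 1.000000, fail to reject H0.


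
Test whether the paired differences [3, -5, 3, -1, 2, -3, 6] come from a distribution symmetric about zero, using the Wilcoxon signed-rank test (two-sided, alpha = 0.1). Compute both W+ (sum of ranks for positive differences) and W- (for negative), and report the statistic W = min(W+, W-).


Step 1: Drop any zero differences (none here) and take |d_i|.
|d| = [3, 5, 3, 1, 2, 3, 6]
Step 2: Midrank |d_i| (ties get averaged ranks).
ranks: |3|->4, |5|->6, |3|->4, |1|->1, |2|->2, |3|->4, |6|->7
Step 3: Attach original signs; sum ranks with positive sign and with negative sign.
W+ = 4 + 4 + 2 + 7 = 17
W- = 6 + 1 + 4 = 11
(Check: W+ + W- = 28 should equal n(n+1)/2 = 28.)
Step 4: Test statistic W = min(W+, W-) = 11.
Step 5: Ties in |d|, so use the tie-corrected normal approximation.
        E[W] = n(n+1)/4 = 7*8/4 = 14.
        Tie groups: |d|=3 (t=3); sum(t^3 - t) = 24.
        Var[W] = n(n+1)(2n+1)/24 - sum(t^3-t)/48 = 840/24 - 24/48 = 34.5.
        z = (W - E[W]) / sqrt(Var[W]) = (11 - 14) / 5.8737 = -0.5108.
        Two-sided p = 2*Phi(z) = 0.609523.
Step 6: alpha = 0.1. fail to reject H0.

W+ = 17, W- = 11, W = min = 11, p = 0.609523, fail to reject H0.


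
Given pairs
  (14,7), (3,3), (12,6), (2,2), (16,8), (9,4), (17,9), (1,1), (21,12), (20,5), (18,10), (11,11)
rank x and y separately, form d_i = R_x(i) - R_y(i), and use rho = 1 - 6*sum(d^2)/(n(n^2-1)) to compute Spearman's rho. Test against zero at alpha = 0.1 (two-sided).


Step 1: Rank x and y separately (midranks; no ties here).
rank(x): 14->7, 3->3, 12->6, 2->2, 16->8, 9->4, 17->9, 1->1, 21->12, 20->11, 18->10, 11->5
rank(y): 7->7, 3->3, 6->6, 2->2, 8->8, 4->4, 9->9, 1->1, 12->12, 5->5, 10->10, 11->11
Step 2: d_i = R_x(i) - R_y(i); compute d_i^2.
  (7-7)^2=0, (3-3)^2=0, (6-6)^2=0, (2-2)^2=0, (8-8)^2=0, (4-4)^2=0, (9-9)^2=0, (1-1)^2=0, (12-12)^2=0, (11-5)^2=36, (10-10)^2=0, (5-11)^2=36
sum(d^2) = 72.
Step 3: rho = 1 - 6*72 / (12*(12^2 - 1)) = 1 - 432/1716 = 0.748252.
Step 4: Under H0, t = rho * sqrt((n-2)/(1-rho^2)) = 3.5667 ~ t(10).
Step 5: Two-sided p-value from the t-distribution with 10 df = 0.005124.
Step 6: alpha = 0.1. reject H0.

rho = 0.7483, p = 0.005124, reject H0 at alpha = 0.1.
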